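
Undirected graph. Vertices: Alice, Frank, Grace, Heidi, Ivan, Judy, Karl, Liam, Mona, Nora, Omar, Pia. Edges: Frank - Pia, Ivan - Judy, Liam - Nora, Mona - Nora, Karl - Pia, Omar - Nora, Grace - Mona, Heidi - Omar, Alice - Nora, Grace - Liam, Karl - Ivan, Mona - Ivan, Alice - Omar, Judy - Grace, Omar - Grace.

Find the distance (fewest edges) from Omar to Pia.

5

Distance 0: Omar.
Distance 1: Alice, Grace, Heidi, Nora.
Distance 2: Judy, Liam, Mona.
Distance 3: Ivan.
Distance 4: Karl.
Distance 5: Pia — contains Pia.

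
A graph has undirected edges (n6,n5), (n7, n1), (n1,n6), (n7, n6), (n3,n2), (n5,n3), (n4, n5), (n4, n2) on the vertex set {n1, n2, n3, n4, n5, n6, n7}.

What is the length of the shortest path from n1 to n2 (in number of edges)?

Distance 0: n1.
Distance 1: n6, n7.
Distance 2: n5.
Distance 3: n3, n4.
Distance 4: n2 — contains n2.

4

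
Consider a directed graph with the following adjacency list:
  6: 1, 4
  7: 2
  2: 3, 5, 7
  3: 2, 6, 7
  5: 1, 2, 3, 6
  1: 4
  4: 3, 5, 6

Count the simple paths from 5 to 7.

5→1→4→3→2→7
5→1→4→3→7
5→2→3→7
5→2→7
5→3→2→7
5→3→7
5→6→1→4→3→2→7
5→6→1→4→3→7
5→6→4→3→2→7
5→6→4→3→7

10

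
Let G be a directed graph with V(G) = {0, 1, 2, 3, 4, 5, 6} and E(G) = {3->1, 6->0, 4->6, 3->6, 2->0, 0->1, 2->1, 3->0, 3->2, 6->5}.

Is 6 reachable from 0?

No

Explore from 0.
Distance 1: reach 1.
The search from 0 is exhausted; no directed path reaches 6.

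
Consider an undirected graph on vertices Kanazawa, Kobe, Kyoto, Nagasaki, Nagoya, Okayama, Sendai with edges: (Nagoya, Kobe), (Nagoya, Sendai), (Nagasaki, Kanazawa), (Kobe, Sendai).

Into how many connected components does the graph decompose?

From Kanazawa: component {Kanazawa, Nagasaki}.
From Kobe: component {Kobe, Nagoya, Sendai}.
From Kyoto: component {Kyoto}.
From Okayama: component {Okayama}.
That's 4 components.

4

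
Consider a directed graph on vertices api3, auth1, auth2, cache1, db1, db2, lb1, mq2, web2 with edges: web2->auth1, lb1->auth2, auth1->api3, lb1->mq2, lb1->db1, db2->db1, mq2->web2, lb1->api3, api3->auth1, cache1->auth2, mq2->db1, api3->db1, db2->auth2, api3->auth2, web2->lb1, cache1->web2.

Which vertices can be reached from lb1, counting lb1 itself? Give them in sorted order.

api3, auth1, auth2, db1, lb1, mq2, web2

Start at lb1.
Its neighbours: api3, auth2, db1, mq2.
Then their neighbours: auth1, web2.
Nothing further is reachable.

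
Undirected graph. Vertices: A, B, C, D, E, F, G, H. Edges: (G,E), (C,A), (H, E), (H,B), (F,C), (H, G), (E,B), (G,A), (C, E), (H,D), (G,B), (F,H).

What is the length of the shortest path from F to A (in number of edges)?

2

Distance 0: F.
Distance 1: C, H.
Distance 2: A, B, D, E, G — contains A.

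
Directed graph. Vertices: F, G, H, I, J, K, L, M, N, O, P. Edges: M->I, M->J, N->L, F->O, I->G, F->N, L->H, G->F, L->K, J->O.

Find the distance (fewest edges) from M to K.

Distance 0: M.
Distance 1: I, J.
Distance 2: G, O.
Distance 3: F.
Distance 4: N.
Distance 5: L.
Distance 6: H, K — contains K.

6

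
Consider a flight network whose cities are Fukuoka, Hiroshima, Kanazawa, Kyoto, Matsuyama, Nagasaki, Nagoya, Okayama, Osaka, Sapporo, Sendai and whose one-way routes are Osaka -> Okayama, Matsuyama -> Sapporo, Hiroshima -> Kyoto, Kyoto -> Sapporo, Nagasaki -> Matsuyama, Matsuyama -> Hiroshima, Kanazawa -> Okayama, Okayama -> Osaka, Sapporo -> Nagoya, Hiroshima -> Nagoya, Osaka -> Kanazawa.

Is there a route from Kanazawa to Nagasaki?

Explore from Kanazawa.
Distance 1: reach Okayama.
Distance 2: reach Osaka.
The search from Kanazawa is exhausted; no directed path reaches Nagasaki.

No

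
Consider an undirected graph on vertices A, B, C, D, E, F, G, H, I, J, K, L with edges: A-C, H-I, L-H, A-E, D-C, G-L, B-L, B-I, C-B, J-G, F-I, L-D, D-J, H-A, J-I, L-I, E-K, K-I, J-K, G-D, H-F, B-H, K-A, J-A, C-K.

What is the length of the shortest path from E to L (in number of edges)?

3

Distance 0: E.
Distance 1: A, K.
Distance 2: C, H, I, J.
Distance 3: B, D, F, G, L — contains L.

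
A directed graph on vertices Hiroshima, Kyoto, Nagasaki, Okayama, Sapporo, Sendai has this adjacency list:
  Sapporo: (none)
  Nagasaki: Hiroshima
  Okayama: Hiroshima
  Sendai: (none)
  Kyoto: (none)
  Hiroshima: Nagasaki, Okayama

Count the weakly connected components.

4

From Hiroshima: component {Hiroshima, Nagasaki, Okayama}.
From Kyoto: component {Kyoto}.
From Sapporo: component {Sapporo}.
From Sendai: component {Sendai}.
That's 4 components.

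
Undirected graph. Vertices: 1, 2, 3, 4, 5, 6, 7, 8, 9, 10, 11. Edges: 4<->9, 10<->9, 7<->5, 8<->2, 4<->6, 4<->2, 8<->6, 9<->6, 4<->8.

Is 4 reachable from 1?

No

1 has no edges, so nothing is reachable from it.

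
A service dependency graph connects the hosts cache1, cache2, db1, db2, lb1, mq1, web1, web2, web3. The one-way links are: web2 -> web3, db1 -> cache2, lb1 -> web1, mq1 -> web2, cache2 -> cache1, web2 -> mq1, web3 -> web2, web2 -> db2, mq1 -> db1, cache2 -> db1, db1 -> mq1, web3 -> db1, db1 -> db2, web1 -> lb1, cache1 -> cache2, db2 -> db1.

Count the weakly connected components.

2

From cache1: component {cache1, cache2, db1, db2, mq1, web2, web3}.
From lb1: component {lb1, web1}.
That's 2 components.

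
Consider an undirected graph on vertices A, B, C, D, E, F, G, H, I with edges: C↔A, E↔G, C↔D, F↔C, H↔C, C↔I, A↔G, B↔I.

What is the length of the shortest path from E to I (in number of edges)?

Distance 0: E.
Distance 1: G.
Distance 2: A.
Distance 3: C.
Distance 4: D, F, H, I — contains I.

4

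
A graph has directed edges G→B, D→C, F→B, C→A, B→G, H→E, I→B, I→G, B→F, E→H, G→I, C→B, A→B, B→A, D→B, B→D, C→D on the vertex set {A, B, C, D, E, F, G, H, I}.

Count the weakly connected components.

2

From A: component {A, B, C, D, F, G, I}.
From E: component {E, H}.
That's 2 components.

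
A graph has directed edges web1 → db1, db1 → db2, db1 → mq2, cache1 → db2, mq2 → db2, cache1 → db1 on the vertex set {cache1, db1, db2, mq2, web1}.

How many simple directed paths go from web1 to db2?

web1→db1→db2
web1→db1→mq2→db2

2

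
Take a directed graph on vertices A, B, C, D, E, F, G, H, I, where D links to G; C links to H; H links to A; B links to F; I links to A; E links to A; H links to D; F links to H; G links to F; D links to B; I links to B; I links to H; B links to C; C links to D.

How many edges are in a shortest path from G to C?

5

Distance 0: G.
Distance 1: F.
Distance 2: H.
Distance 3: A, D.
Distance 4: B.
Distance 5: C — contains C.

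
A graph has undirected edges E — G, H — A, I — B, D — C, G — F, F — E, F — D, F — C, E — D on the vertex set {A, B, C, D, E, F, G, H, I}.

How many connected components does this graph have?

3

From A: component {A, H}.
From B: component {B, I}.
From C: component {C, D, E, F, G}.
That's 3 components.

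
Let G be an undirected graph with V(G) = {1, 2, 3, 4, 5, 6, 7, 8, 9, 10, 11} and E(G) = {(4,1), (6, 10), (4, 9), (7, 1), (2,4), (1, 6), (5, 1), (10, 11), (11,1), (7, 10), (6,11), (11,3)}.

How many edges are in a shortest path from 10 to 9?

Distance 0: 10.
Distance 1: 6, 7, 11.
Distance 2: 1, 3.
Distance 3: 4, 5.
Distance 4: 2, 9 — contains 9.

4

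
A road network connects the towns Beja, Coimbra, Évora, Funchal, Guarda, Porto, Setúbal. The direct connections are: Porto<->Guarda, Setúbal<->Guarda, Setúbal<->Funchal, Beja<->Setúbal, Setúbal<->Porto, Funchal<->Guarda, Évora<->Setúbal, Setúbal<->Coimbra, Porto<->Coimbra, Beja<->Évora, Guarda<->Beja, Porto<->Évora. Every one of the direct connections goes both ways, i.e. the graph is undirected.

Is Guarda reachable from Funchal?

Explore from Funchal.
Distance 1: reach Guarda, Setúbal.
Found Guarda.

Yes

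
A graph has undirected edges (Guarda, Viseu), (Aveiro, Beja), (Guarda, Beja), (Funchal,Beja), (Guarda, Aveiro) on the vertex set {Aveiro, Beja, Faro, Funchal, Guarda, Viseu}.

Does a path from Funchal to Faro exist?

Explore from Funchal.
Distance 1: reach Beja.
Distance 2: reach Aveiro, Guarda.
Distance 3: reach Viseu.
The search is exhausted without reaching Faro; it lies in a different component.

No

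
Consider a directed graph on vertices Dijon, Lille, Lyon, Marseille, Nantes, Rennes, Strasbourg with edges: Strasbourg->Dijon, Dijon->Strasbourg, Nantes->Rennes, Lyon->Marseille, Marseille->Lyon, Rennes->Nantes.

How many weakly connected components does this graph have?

4

From Dijon: component {Dijon, Strasbourg}.
From Lille: component {Lille}.
From Lyon: component {Lyon, Marseille}.
From Nantes: component {Nantes, Rennes}.
That's 4 components.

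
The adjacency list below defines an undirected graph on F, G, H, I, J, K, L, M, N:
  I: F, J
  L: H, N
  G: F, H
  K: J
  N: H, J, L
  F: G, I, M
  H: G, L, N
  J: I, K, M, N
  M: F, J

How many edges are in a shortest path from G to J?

3

Distance 0: G.
Distance 1: F, H.
Distance 2: I, L, M, N.
Distance 3: J — contains J.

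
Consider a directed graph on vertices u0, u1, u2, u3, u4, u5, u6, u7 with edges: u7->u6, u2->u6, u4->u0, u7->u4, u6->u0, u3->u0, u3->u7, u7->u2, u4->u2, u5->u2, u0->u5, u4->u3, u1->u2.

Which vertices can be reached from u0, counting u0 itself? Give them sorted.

Start at u0.
Its neighbours: u5.
Then their neighbours: u2.
Then next layer: u6.
Nothing further is reachable.

u0, u2, u5, u6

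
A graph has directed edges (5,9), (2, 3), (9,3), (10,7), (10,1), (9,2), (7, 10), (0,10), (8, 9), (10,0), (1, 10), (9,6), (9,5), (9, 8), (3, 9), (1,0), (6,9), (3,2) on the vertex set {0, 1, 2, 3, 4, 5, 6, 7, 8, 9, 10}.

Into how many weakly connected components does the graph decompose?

3

From 0: component {0, 1, 7, 10}.
From 2: component {2, 3, 5, 6, 8, 9}.
From 4: component {4}.
That's 3 components.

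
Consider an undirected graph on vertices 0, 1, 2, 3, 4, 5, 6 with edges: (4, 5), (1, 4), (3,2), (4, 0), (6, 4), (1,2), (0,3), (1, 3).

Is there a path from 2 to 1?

Explore from 2.
Distance 1: reach 1, 3.
Found 1.

Yes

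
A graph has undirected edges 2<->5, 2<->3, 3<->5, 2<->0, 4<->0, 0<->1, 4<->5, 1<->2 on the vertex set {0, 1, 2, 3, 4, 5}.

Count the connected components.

From 0: component {0, 1, 2, 3, 4, 5}.
That's 1 component.

1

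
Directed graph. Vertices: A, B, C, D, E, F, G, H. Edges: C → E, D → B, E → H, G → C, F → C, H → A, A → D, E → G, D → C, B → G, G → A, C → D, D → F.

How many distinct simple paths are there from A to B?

A→D→B

1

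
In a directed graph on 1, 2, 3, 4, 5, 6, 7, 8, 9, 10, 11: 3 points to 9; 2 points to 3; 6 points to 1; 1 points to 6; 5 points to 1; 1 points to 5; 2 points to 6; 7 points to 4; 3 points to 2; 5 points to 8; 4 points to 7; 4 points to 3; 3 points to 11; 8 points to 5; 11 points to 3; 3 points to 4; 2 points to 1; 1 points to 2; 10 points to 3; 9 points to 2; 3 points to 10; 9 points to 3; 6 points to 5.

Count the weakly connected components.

1

From 1: component {1, 2, 3, 4, 5, 6, 7, 8, 9, 10, 11}.
That's 1 component.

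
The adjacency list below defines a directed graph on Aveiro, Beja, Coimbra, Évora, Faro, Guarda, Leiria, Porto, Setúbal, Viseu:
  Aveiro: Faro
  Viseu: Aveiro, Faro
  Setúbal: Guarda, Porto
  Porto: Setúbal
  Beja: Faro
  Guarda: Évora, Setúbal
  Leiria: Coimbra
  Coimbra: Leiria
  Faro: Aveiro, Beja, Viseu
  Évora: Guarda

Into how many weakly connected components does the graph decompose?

From Aveiro: component {Aveiro, Beja, Faro, Viseu}.
From Coimbra: component {Coimbra, Leiria}.
From Évora: component {Évora, Guarda, Porto, Setúbal}.
That's 3 components.

3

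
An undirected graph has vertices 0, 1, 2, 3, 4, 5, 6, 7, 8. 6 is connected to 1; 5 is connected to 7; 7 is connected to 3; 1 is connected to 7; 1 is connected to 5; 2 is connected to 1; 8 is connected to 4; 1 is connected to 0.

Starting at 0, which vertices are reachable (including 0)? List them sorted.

0, 1, 2, 3, 5, 6, 7

Start at 0.
Its neighbours: 1.
Then their neighbours: 2, 5, 6, 7.
Then next layer: 3.
Nothing further is reachable.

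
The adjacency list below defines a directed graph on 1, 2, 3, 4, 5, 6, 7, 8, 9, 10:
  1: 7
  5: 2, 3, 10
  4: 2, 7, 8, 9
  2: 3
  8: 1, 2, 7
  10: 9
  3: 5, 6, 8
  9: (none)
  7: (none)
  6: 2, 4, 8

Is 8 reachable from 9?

No

9 has no outgoing edges, so nothing is reachable from it.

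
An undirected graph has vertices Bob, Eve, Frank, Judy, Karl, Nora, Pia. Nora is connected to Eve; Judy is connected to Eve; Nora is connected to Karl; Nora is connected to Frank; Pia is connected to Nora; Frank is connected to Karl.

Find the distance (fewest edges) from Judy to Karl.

Distance 0: Judy.
Distance 1: Eve.
Distance 2: Nora.
Distance 3: Frank, Karl, Pia — contains Karl.

3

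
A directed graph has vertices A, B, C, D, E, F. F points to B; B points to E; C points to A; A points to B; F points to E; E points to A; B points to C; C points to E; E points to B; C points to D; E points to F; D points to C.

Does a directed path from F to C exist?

Explore from F.
Distance 1: reach B, E.
Distance 2: reach A, C.
Found C.

Yes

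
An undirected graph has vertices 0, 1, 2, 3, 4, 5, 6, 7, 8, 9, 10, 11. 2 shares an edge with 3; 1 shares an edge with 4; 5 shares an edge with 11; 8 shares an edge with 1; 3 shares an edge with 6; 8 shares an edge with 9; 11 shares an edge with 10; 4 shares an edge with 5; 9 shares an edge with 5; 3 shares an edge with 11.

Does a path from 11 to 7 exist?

Explore from 11.
Distance 1: reach 3, 5, 10.
Distance 2: reach 2, 4, 6, 9.
Distance 3: reach 1, 8.
The search is exhausted without reaching 7; it lies in a different component.

No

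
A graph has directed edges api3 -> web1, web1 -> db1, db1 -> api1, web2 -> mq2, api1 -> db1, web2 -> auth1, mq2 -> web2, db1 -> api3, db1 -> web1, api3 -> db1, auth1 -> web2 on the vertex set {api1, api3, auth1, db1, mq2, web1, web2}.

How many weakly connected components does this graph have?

From api1: component {api1, api3, db1, web1}.
From auth1: component {auth1, mq2, web2}.
That's 2 components.

2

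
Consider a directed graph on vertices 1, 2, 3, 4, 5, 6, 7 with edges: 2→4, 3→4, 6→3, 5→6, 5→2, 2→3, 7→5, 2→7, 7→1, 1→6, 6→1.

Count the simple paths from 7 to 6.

2

7→1→6
7→5→6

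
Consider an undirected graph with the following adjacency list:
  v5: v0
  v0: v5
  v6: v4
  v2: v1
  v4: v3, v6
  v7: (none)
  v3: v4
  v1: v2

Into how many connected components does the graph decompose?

4

From v0: component {v0, v5}.
From v1: component {v1, v2}.
From v3: component {v3, v4, v6}.
From v7: component {v7}.
That's 4 components.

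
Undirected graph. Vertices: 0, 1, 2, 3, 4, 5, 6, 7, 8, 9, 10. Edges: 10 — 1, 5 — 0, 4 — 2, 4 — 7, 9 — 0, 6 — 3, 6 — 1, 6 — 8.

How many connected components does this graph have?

3

From 0: component {0, 5, 9}.
From 1: component {1, 3, 6, 8, 10}.
From 2: component {2, 4, 7}.
That's 3 components.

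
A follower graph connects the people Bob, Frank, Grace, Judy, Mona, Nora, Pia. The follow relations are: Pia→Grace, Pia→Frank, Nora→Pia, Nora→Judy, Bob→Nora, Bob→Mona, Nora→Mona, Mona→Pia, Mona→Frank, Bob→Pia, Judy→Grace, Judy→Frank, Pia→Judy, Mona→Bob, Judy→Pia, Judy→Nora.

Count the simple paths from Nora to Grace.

8

Nora→Judy→Grace
Nora→Judy→Pia→Grace
Nora→Mona→Bob→Pia→Grace
Nora→Mona→Bob→Pia→Judy→Grace
Nora→Mona→Pia→Grace
Nora→Mona→Pia→Judy→Grace
Nora→Pia→Grace
Nora→Pia→Judy→Grace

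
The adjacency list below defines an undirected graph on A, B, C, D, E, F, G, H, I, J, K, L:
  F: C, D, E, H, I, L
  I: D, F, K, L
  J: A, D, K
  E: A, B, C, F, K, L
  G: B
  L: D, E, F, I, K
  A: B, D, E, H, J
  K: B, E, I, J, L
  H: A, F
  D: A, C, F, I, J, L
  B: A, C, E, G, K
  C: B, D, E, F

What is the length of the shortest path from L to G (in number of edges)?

3

Distance 0: L.
Distance 1: D, E, F, I, K.
Distance 2: A, B, C, H, J.
Distance 3: G — contains G.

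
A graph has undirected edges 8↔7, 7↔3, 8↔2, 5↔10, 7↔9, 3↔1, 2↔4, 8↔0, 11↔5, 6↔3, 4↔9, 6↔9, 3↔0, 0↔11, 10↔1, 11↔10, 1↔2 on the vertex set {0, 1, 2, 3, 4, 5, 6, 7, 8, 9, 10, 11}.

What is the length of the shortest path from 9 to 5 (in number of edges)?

5

Distance 0: 9.
Distance 1: 4, 6, 7.
Distance 2: 2, 3, 8.
Distance 3: 0, 1.
Distance 4: 10, 11.
Distance 5: 5 — contains 5.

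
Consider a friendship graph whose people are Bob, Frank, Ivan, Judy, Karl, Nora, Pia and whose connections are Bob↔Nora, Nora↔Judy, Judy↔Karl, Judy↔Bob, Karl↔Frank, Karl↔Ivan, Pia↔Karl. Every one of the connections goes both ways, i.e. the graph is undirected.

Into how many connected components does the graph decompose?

From Bob: component {Bob, Frank, Ivan, Judy, Karl, Nora, Pia}.
That's 1 component.

1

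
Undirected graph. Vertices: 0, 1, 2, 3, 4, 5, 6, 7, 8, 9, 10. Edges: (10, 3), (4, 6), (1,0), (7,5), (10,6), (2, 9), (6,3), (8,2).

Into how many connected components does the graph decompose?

From 0: component {0, 1}.
From 2: component {2, 8, 9}.
From 3: component {3, 4, 6, 10}.
From 5: component {5, 7}.
That's 4 components.

4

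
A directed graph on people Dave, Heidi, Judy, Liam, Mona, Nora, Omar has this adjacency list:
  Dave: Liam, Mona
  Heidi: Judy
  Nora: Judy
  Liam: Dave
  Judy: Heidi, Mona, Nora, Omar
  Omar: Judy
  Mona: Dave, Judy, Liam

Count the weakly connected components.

From Dave: component {Dave, Heidi, Judy, Liam, Mona, Nora, Omar}.
That's 1 component.

1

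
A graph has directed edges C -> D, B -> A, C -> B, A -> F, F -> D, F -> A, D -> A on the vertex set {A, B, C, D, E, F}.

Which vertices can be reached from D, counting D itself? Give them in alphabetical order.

A, D, F

Start at D.
Its neighbours: A.
Then their neighbours: F.
Nothing further is reachable.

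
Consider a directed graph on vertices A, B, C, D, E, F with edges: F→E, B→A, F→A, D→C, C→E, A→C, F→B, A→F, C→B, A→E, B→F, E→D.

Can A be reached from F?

Explore from F.
Distance 1: reach A, B, E.
Found A.

Yes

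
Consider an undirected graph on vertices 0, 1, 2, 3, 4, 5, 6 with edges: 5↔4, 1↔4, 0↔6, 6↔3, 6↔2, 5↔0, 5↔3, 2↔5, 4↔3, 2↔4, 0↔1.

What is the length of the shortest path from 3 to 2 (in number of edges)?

Distance 0: 3.
Distance 1: 4, 5, 6.
Distance 2: 0, 1, 2 — contains 2.

2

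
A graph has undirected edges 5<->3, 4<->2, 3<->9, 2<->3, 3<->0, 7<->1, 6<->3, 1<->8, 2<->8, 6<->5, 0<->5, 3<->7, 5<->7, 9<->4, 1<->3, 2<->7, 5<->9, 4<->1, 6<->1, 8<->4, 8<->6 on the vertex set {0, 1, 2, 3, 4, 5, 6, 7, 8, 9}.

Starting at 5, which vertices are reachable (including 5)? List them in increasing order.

Start at 5.
Its neighbours: 0, 3, 6, 7, 9.
Then their neighbours: 1, 2, 4, 8.
Every vertex is now reached.

0, 1, 2, 3, 4, 5, 6, 7, 8, 9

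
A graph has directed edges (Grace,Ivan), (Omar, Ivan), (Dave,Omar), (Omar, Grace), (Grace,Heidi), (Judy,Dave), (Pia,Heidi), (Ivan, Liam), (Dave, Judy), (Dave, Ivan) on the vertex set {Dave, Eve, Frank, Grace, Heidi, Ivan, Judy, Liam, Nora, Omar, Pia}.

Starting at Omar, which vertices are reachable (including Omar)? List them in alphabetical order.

Grace, Heidi, Ivan, Liam, Omar

Start at Omar.
Its neighbours: Grace, Ivan.
Then their neighbours: Heidi, Liam.
Nothing further is reachable.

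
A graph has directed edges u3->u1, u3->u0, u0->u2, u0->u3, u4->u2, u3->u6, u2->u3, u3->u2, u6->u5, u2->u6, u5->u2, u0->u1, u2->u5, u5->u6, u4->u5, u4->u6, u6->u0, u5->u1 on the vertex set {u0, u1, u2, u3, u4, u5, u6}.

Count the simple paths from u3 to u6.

u3→u0→u2→u5→u6
u3→u0→u2→u6
u3→u2→u5→u6
u3→u2→u6
u3→u6

5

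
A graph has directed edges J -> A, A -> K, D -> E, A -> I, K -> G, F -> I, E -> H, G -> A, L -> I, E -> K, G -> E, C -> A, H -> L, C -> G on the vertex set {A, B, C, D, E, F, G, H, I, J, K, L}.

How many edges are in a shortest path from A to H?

Distance 0: A.
Distance 1: I, K.
Distance 2: G.
Distance 3: E.
Distance 4: H — contains H.

4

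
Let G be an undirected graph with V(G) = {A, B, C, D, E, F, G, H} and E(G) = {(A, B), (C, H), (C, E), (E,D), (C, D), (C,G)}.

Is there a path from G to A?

Explore from G.
Distance 1: reach C.
Distance 2: reach D, E, H.
The search is exhausted without reaching A; it lies in a different component.

No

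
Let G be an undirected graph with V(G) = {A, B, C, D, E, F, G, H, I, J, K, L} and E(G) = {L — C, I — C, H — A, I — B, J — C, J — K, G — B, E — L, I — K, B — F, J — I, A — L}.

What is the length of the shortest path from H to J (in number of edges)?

Distance 0: H.
Distance 1: A.
Distance 2: L.
Distance 3: C, E.
Distance 4: I, J — contains J.

4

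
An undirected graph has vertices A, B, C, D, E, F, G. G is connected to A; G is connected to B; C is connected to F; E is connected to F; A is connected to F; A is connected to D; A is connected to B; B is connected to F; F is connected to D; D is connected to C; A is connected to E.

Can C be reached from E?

Yes

Explore from E.
Distance 1: reach A, F.
Distance 2: reach B, C, D, G.
Found C.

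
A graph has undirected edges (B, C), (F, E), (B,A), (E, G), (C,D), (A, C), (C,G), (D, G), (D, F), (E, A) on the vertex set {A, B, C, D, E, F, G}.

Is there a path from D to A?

Explore from D.
Distance 1: reach C, F, G.
Distance 2: reach A, B, E.
Found A.

Yes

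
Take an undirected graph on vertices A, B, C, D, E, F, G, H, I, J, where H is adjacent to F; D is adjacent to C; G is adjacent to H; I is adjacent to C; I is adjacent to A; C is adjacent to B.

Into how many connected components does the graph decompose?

4

From A: component {A, B, C, D, I}.
From E: component {E}.
From F: component {F, G, H}.
From J: component {J}.
That's 4 components.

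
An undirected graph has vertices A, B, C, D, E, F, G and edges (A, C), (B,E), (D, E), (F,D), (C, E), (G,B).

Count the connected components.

1

From A: component {A, B, C, D, E, F, G}.
That's 1 component.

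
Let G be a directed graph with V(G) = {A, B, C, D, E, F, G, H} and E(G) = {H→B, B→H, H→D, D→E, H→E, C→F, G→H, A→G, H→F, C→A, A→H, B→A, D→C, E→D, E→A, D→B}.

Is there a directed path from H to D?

Explore from H.
Distance 1: reach B, D, E, F.
Found D.

Yes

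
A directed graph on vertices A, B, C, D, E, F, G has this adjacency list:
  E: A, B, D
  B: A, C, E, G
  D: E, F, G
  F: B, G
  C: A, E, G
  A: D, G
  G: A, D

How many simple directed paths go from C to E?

9

C→A→D→E
C→A→D→F→B→E
C→A→G→D→E
C→A→G→D→F→B→E
C→E
C→G→A→D→E
C→G→A→D→F→B→E
C→G→D→E
C→G→D→F→B→E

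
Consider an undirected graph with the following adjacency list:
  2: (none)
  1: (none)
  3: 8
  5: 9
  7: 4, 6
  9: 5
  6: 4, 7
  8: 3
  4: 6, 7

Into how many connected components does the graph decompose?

From 1: component {1}.
From 2: component {2}.
From 3: component {3, 8}.
From 4: component {4, 6, 7}.
From 5: component {5, 9}.
That's 5 components.

5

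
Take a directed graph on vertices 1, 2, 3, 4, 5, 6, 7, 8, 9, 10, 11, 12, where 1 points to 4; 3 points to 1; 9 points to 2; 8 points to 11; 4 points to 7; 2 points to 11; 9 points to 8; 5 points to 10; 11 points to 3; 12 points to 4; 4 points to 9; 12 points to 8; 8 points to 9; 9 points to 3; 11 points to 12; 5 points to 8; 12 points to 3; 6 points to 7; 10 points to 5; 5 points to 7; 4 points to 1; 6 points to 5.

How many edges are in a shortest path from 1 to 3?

3

Distance 0: 1.
Distance 1: 4.
Distance 2: 7, 9.
Distance 3: 2, 3, 8 — contains 3.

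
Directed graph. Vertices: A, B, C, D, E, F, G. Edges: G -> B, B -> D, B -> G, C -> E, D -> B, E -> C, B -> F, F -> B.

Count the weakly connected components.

From A: component {A}.
From B: component {B, D, F, G}.
From C: component {C, E}.
That's 3 components.

3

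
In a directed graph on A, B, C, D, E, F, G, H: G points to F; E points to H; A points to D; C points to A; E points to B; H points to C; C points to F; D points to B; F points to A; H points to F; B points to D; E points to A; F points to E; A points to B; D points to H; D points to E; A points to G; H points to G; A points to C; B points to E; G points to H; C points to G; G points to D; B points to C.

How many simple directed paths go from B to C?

18

B→C
B→D→E→A→C
B→D→E→A→G→H→C
B→D→E→H→C
B→D→E→H→F→A→C
B→D→E→H→G→F→A→C
B→D→H→C
B→D→H→F→A→C
... and 10 more.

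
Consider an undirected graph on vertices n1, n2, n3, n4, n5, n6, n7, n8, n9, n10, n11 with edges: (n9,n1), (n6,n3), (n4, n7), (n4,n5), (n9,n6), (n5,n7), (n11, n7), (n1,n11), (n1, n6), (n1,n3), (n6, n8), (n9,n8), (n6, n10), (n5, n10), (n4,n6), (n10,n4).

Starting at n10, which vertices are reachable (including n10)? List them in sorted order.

Start at n10.
Its neighbours: n4, n5, n6.
Then their neighbours: n1, n3, n7, n8, n9.
Then next layer: n11.
Nothing further is reachable.

n1, n3, n4, n5, n6, n7, n8, n9, n10, n11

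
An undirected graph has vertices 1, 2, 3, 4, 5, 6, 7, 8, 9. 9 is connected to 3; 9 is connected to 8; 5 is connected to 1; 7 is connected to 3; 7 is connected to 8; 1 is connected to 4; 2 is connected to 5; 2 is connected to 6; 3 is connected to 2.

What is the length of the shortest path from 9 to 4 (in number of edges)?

Distance 0: 9.
Distance 1: 3, 8.
Distance 2: 2, 7.
Distance 3: 5, 6.
Distance 4: 1.
Distance 5: 4 — contains 4.

5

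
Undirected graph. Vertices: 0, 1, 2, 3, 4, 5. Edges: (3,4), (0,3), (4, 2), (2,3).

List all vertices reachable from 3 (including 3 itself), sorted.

Start at 3.
Its neighbours: 0, 2, 4.
Nothing further is reachable.

0, 2, 3, 4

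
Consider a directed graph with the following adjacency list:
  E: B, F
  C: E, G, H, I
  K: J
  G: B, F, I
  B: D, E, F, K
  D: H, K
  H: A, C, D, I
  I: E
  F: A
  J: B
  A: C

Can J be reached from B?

Yes

Explore from B.
Distance 1: reach D, E, F, K.
Distance 2: reach A, H, J.
Found J.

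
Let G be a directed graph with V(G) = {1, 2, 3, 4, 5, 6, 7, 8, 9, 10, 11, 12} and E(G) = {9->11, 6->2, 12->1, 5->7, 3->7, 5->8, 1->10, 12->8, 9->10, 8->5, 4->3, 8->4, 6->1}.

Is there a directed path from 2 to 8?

2 has no outgoing edges, so nothing is reachable from it.

No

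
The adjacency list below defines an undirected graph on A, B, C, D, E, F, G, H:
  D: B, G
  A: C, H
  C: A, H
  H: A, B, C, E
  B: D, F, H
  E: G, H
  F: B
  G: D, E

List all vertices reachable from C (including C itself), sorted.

A, B, C, D, E, F, G, H

Start at C.
Its neighbours: A, H.
Then their neighbours: B, E.
Then next layer: D, F, G.
Every vertex is now reached.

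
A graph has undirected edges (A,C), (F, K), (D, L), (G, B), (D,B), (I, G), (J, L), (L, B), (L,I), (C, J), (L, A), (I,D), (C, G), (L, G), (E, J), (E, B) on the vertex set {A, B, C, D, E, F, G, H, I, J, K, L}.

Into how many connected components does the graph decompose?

3

From A: component {A, B, C, D, E, G, I, J, L}.
From F: component {F, K}.
From H: component {H}.
That's 3 components.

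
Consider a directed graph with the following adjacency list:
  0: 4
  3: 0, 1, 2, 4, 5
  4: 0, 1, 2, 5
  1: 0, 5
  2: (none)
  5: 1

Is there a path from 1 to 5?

Explore from 1.
Distance 1: reach 0, 5.
Found 5.

Yes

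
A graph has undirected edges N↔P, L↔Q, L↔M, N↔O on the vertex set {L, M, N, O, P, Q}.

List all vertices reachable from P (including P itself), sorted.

Start at P.
Its neighbours: N.
Then their neighbours: O.
Nothing further is reachable.

N, O, P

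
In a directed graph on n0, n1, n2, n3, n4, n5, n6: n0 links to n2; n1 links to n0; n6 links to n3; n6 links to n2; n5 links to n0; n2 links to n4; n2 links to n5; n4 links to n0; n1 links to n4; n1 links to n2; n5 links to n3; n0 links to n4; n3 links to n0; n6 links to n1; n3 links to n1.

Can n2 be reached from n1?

Yes

Explore from n1.
Distance 1: reach n0, n2, n4.
Found n2.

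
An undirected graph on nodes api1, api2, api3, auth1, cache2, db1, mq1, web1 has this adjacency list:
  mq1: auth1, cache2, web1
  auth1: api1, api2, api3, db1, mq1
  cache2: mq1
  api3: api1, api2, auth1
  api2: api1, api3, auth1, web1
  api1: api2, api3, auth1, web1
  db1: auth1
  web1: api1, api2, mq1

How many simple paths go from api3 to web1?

api3–api1–api2–auth1–mq1–web1
api3–api1–api2–web1
api3–api1–auth1–api2–web1
api3–api1–auth1–mq1–web1
api3–api1–web1
api3–api2–api1–auth1–mq1–web1
api3–api2–api1–web1
api3–api2–auth1–api1–web1
api3–api2–auth1–mq1–web1
api3–api2–web1
api3–auth1–api1–api2–web1
api3–auth1–api1–web1
api3–auth1–api2–api1–web1
api3–auth1–api2–web1
api3–auth1–mq1–web1

15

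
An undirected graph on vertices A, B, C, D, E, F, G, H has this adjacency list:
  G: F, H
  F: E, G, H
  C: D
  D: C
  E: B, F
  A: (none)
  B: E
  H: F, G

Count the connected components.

From A: component {A}.
From B: component {B, E, F, G, H}.
From C: component {C, D}.
That's 3 components.

3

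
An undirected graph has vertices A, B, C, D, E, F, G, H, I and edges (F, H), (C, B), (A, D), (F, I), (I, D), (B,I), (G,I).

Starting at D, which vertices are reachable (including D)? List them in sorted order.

A, B, C, D, F, G, H, I

Start at D.
Its neighbours: A, I.
Then their neighbours: B, F, G.
Then next layer: C, H.
Nothing further is reachable.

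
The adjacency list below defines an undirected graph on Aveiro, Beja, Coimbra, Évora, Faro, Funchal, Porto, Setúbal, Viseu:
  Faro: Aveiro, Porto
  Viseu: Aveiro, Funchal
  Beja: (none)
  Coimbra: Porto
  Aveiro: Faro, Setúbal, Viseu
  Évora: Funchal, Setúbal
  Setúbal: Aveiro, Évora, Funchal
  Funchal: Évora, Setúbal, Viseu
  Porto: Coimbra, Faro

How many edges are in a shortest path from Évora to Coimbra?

Distance 0: Évora.
Distance 1: Funchal, Setúbal.
Distance 2: Aveiro, Viseu.
Distance 3: Faro.
Distance 4: Porto.
Distance 5: Coimbra — contains Coimbra.

5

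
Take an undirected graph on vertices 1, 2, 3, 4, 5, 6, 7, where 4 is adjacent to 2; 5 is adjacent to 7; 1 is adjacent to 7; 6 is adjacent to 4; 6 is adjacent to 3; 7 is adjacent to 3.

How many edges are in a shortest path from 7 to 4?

3

Distance 0: 7.
Distance 1: 1, 3, 5.
Distance 2: 6.
Distance 3: 4 — contains 4.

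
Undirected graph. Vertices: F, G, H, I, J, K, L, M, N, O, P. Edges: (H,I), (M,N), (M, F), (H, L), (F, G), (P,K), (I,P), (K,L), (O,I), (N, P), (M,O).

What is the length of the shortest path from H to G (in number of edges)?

Distance 0: H.
Distance 1: I, L.
Distance 2: K, O, P.
Distance 3: M, N.
Distance 4: F.
Distance 5: G — contains G.

5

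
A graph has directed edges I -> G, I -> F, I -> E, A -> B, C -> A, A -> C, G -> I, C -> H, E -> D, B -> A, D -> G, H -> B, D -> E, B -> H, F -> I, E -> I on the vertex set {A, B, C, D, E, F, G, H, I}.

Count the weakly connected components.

From A: component {A, B, C, H}.
From D: component {D, E, F, G, I}.
That's 2 components.

2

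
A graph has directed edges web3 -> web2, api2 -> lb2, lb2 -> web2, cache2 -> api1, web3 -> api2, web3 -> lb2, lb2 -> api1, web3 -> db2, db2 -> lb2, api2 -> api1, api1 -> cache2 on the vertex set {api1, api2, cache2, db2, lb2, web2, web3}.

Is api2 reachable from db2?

No

Explore from db2.
Distance 1: reach lb2.
Distance 2: reach api1, web2.
Distance 3: reach cache2.
The search from db2 is exhausted; no directed path reaches api2.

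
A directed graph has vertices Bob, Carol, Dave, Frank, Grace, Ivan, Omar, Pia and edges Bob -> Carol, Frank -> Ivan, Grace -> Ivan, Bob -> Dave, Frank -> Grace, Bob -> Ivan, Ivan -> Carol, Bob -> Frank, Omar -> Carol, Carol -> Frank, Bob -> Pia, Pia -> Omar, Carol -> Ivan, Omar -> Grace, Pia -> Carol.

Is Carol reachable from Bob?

Explore from Bob.
Distance 1: reach Carol, Dave, Frank, Ivan, Pia.
Found Carol.

Yes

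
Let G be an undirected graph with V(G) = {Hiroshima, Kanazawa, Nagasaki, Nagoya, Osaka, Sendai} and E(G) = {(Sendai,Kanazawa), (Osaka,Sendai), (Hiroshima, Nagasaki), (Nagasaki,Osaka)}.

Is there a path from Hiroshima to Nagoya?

Explore from Hiroshima.
Distance 1: reach Nagasaki.
Distance 2: reach Osaka.
Distance 3: reach Sendai.
Distance 4: reach Kanazawa.
The search is exhausted without reaching Nagoya; it lies in a different component.

No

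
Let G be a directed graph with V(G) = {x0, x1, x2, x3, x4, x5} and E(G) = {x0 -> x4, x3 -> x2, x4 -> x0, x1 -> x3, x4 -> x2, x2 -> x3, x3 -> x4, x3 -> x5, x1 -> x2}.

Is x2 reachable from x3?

Explore from x3.
Distance 1: reach x2, x4, x5.
Found x2.

Yes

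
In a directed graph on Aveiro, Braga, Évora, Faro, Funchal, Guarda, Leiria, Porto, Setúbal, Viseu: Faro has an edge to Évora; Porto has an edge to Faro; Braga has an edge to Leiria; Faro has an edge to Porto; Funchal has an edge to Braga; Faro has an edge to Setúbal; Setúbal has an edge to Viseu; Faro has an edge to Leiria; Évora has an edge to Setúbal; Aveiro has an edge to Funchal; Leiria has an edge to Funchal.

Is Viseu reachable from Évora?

Explore from Évora.
Distance 1: reach Setúbal.
Distance 2: reach Viseu.
Found Viseu.

Yes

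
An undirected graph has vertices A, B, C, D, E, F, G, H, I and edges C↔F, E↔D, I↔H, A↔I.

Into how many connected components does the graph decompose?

From A: component {A, H, I}.
From B: component {B}.
From C: component {C, F}.
From D: component {D, E}.
From G: component {G}.
That's 5 components.

5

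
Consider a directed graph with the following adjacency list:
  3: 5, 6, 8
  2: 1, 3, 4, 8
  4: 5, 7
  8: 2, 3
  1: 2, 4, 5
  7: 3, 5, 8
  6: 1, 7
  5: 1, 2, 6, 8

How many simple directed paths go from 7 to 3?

7→3
7→5→1→2→3
7→5→1→2→8→3
7→5→2→3
7→5→2→8→3
7→5→6→1→2→3
7→5→6→1→2→8→3
7→5→8→2→3
7→5→8→3
7→8→2→3
7→8→3

11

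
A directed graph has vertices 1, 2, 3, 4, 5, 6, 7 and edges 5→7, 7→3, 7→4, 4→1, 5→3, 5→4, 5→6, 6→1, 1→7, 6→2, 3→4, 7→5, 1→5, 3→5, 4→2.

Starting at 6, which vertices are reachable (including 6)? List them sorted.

Start at 6.
Its neighbours: 1, 2.
Then their neighbours: 5, 7.
Then next layer: 3, 4.
Every vertex is now reached.

1, 2, 3, 4, 5, 6, 7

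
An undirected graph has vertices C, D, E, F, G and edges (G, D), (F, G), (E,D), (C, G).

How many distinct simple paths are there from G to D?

G–D

1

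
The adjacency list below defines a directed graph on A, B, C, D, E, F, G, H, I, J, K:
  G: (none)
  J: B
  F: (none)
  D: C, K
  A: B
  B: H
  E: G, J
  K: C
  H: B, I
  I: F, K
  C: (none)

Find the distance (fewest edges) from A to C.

Distance 0: A.
Distance 1: B.
Distance 2: H.
Distance 3: I.
Distance 4: F, K.
Distance 5: C — contains C.

5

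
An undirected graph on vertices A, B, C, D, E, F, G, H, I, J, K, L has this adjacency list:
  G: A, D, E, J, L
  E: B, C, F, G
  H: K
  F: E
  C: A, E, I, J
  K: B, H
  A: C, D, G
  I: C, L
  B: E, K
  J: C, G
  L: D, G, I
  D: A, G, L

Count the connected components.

1

From A: component {A, B, C, D, E, F, G, H, I, J, K, L}.
That's 1 component.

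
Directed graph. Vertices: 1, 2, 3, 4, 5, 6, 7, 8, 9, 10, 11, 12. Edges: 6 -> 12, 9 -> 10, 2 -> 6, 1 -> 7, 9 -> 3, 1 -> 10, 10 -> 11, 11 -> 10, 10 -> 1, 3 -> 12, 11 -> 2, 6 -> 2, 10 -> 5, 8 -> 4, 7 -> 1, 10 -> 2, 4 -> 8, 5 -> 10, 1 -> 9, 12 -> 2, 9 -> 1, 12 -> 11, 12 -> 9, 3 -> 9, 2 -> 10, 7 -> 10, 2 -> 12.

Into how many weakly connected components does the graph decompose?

From 1: component {1, 2, 3, 5, 6, 7, 9, 10, 11, 12}.
From 4: component {4, 8}.
That's 2 components.

2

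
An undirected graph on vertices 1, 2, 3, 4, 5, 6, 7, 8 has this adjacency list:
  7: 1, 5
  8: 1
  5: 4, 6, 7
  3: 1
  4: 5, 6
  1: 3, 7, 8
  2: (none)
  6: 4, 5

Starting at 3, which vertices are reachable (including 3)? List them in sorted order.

Start at 3.
Its neighbours: 1.
Then their neighbours: 7, 8.
Then next layer: 5.
Then next layer: 4, 6.
Nothing further is reachable.

1, 3, 4, 5, 6, 7, 8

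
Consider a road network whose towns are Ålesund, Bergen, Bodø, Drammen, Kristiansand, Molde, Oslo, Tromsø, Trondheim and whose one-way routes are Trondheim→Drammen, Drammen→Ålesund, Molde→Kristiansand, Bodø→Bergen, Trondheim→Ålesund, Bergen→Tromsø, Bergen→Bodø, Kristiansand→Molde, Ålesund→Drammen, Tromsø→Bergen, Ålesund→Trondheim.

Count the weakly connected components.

4

From Ålesund: component {Ålesund, Drammen, Trondheim}.
From Bergen: component {Bergen, Bodø, Tromsø}.
From Kristiansand: component {Kristiansand, Molde}.
From Oslo: component {Oslo}.
That's 4 components.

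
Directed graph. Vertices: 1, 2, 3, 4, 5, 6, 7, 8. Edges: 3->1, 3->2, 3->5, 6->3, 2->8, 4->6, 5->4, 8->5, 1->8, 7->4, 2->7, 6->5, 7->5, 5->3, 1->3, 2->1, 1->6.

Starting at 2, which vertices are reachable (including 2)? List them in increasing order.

1, 2, 3, 4, 5, 6, 7, 8

Start at 2.
Its neighbours: 1, 7, 8.
Then their neighbours: 3, 4, 5, 6.
Every vertex is now reached.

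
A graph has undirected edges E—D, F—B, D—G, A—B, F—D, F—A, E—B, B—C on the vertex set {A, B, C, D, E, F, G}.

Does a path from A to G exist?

Yes

Explore from A.
Distance 1: reach B, F.
Distance 2: reach C, D, E.
Distance 3: reach G.
Found G.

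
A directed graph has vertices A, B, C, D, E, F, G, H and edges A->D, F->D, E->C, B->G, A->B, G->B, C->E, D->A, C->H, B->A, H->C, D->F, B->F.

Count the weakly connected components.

2

From A: component {A, B, D, F, G}.
From C: component {C, E, H}.
That's 2 components.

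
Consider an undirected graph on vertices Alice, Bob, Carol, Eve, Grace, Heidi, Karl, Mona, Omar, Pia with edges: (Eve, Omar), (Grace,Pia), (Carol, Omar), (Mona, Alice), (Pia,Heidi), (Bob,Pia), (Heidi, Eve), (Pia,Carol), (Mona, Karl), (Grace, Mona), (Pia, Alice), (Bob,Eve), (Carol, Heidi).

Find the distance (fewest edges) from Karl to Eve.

5

Distance 0: Karl.
Distance 1: Mona.
Distance 2: Alice, Grace.
Distance 3: Pia.
Distance 4: Bob, Carol, Heidi.
Distance 5: Eve, Omar — contains Eve.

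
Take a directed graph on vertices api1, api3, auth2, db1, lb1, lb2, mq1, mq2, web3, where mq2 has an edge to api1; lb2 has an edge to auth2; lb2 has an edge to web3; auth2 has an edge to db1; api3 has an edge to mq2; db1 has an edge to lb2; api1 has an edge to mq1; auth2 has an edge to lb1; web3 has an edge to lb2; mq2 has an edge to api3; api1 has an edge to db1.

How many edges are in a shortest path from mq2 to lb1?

5

Distance 0: mq2.
Distance 1: api1, api3.
Distance 2: db1, mq1.
Distance 3: lb2.
Distance 4: auth2, web3.
Distance 5: lb1 — contains lb1.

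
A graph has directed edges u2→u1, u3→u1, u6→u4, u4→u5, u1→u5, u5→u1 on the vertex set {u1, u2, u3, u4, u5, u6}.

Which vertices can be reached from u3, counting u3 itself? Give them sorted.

u1, u3, u5

Start at u3.
Its neighbours: u1.
Then their neighbours: u5.
Nothing further is reachable.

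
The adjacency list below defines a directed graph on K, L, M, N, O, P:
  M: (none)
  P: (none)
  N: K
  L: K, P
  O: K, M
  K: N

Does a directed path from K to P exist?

No

Explore from K.
Distance 1: reach N.
The search from K is exhausted; no directed path reaches P.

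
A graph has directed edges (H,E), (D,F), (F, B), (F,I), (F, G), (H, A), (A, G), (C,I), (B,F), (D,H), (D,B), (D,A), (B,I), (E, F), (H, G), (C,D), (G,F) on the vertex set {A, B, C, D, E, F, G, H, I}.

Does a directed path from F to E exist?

Explore from F.
Distance 1: reach B, G, I.
The search from F is exhausted; no directed path reaches E.

No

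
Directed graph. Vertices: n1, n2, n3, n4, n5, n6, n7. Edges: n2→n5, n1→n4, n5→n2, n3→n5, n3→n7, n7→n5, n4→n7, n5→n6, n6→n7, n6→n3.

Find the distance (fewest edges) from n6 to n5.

Distance 0: n6.
Distance 1: n3, n7.
Distance 2: n5 — contains n5.

2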